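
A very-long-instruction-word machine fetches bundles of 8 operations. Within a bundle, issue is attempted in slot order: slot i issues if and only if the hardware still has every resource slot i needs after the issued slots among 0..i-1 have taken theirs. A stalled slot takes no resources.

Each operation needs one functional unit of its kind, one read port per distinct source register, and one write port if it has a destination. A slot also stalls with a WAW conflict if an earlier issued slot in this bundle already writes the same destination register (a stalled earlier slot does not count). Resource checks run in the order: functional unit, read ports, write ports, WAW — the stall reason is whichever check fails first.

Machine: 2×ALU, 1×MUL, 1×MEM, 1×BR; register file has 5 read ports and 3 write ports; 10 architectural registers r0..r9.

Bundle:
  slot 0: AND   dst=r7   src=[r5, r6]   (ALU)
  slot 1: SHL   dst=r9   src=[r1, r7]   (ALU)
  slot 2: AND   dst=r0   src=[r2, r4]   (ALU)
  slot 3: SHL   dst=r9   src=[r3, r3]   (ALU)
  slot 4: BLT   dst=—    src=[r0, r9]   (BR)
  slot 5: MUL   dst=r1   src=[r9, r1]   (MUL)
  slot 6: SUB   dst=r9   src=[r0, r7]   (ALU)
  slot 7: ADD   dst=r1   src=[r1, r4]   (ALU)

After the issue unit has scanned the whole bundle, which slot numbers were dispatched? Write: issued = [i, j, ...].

issued = [0, 1]

slot 0 (ALU): ISSUE — free A1,Mu1,Ld1,B1 rp3 wp2
slot 1 (ALU): ISSUE — free A0,Mu1,Ld1,B1 rp1 wp1
slot 2 (ALU): stall FU — free A0,Mu1,Ld1,B1 rp1 wp1
slot 3 (ALU): stall FU — free A0,Mu1,Ld1,B1 rp1 wp1
slot 4 (BR): stall RD_PORT — free A0,Mu1,Ld1,B1 rp1 wp1
slot 5 (MUL): stall RD_PORT — free A0,Mu1,Ld1,B1 rp1 wp1
slot 6 (ALU): stall FU — free A0,Mu1,Ld1,B1 rp1 wp1
slot 7 (ALU): stall FU — free A0,Mu1,Ld1,B1 rp1 wp1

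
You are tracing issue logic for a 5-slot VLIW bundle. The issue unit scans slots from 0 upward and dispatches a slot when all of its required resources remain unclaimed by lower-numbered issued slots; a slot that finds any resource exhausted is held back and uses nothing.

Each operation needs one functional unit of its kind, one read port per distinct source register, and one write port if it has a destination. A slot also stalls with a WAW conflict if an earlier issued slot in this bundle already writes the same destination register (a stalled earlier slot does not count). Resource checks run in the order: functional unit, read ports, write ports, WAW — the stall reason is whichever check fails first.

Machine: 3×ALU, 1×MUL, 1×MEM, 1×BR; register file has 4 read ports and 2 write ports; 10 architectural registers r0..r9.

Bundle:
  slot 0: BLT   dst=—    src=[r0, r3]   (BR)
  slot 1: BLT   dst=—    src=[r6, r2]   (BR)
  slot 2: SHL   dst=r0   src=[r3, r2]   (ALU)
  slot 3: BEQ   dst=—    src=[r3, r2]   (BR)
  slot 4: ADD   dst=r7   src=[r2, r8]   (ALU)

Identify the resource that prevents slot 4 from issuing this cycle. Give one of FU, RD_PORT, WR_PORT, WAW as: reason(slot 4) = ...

slot 0 (BR): ISSUE — free A3,Mu1,Ld1,B0 rp2 wp2
slot 1 (BR): stall FU — free A3,Mu1,Ld1,B0 rp2 wp2
slot 2 (ALU): ISSUE — free A2,Mu1,Ld1,B0 rp0 wp1
slot 3 (BR): stall FU — free A2,Mu1,Ld1,B0 rp0 wp1
slot 4 (ALU): stall RD_PORT — free A2,Mu1,Ld1,B0 rp0 wp1

reason(slot 4) = RD_PORT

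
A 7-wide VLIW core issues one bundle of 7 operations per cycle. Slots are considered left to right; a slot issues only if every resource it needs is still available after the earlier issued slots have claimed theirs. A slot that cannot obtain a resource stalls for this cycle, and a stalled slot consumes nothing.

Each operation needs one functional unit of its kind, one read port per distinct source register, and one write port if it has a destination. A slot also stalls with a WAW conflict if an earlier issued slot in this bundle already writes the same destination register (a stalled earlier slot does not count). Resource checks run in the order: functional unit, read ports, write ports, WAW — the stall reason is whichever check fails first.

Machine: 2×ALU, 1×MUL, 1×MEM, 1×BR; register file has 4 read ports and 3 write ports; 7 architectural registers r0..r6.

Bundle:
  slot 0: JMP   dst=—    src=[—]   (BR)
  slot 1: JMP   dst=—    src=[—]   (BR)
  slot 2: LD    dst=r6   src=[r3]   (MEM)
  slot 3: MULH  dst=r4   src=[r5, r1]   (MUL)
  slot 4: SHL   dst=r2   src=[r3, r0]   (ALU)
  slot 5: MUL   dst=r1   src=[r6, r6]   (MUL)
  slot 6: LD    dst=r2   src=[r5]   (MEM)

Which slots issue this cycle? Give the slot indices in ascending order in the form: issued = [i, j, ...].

(0) want 1×BR +0rd +0wr — yes → AL2|MU1|ME1|BR0|rd4|wr3
(1) want 1×BR +0rd +0wr — FU → AL2|MU1|ME1|BR0|rd4|wr3
(2) want 1×MEM +1rd +1wr — yes → AL2|MU1|ME0|BR0|rd3|wr2
(3) want 1×MUL +2rd +1wr — yes → AL2|MU0|ME0|BR0|rd1|wr1
(4) want 1×ALU +2rd +1wr — RD_PORT → AL2|MU0|ME0|BR0|rd1|wr1
(5) want 1×MUL +1rd +1wr — FU → AL2|MU0|ME0|BR0|rd1|wr1
(6) want 1×MEM +1rd +1wr — FU → AL2|MU0|ME0|BR0|rd1|wr1

issued = [0, 2, 3]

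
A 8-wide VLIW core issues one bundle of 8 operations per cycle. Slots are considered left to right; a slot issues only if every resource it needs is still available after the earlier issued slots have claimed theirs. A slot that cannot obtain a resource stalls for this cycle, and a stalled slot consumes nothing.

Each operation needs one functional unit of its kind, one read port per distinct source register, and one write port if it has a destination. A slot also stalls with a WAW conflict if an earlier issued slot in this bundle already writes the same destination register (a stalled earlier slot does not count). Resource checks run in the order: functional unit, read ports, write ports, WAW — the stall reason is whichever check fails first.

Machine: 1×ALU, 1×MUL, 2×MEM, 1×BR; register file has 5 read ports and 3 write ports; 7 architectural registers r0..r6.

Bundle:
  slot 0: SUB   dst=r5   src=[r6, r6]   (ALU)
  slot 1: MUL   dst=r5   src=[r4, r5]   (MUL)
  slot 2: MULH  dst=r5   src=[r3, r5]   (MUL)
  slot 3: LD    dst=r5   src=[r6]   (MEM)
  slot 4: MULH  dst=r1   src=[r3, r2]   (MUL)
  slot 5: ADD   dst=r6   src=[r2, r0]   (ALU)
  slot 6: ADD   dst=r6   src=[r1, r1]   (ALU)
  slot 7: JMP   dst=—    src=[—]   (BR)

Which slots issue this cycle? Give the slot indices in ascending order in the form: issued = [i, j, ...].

issued = [0, 4, 7]

  0. ALU→r5 ⇒ go  {0A/1Mu/2Ld/1B | 4r 2w}
  1. MUL→r5 ⇒ no(WAW)  {0A/1Mu/2Ld/1B | 4r 2w}
  2. MUL→r5 ⇒ no(WAW)  {0A/1Mu/2Ld/1B | 4r 2w}
  3. MEM→r5 ⇒ no(WAW)  {0A/1Mu/2Ld/1B | 4r 2w}
  4. MUL→r1 ⇒ go  {0A/0Mu/2Ld/1B | 2r 1w}
  5. ALU→r6 ⇒ no(FU)  {0A/0Mu/2Ld/1B | 2r 1w}
  6. ALU→r6 ⇒ no(FU)  {0A/0Mu/2Ld/1B | 2r 1w}
  7. BR ⇒ go  {0A/0Mu/2Ld/0B | 2r 1w}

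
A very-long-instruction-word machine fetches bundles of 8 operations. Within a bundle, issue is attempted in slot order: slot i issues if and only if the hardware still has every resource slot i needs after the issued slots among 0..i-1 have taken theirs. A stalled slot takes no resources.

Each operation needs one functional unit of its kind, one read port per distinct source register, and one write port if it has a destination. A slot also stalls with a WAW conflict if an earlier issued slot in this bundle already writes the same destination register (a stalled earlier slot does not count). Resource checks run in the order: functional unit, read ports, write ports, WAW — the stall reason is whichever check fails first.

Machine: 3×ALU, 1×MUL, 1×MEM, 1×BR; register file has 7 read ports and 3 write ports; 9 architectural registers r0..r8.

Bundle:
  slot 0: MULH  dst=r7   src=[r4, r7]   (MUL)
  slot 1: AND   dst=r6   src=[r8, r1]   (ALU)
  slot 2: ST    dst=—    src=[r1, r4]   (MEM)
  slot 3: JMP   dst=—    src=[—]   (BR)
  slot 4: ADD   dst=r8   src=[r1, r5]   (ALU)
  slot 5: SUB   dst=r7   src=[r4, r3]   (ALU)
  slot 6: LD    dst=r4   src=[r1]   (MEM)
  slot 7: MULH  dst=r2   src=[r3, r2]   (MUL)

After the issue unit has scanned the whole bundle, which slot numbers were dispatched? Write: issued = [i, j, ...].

  0. MUL→r7 ⇒ go  {3A/0Mu/1Ld/1B | 5r 2w}
  1. ALU→r6 ⇒ go  {2A/0Mu/1Ld/1B | 3r 1w}
  2. MEM ⇒ go  {2A/0Mu/0Ld/1B | 1r 1w}
  3. BR ⇒ go  {2A/0Mu/0Ld/0B | 1r 1w}
  4. ALU→r8 ⇒ no(RD_PORT)  {2A/0Mu/0Ld/0B | 1r 1w}
  5. ALU→r7 ⇒ no(RD_PORT)  {2A/0Mu/0Ld/0B | 1r 1w}
  6. MEM→r4 ⇒ no(FU)  {2A/0Mu/0Ld/0B | 1r 1w}
  7. MUL→r2 ⇒ no(FU)  {2A/0Mu/0Ld/0B | 1r 1w}

issued = [0, 1, 2, 3]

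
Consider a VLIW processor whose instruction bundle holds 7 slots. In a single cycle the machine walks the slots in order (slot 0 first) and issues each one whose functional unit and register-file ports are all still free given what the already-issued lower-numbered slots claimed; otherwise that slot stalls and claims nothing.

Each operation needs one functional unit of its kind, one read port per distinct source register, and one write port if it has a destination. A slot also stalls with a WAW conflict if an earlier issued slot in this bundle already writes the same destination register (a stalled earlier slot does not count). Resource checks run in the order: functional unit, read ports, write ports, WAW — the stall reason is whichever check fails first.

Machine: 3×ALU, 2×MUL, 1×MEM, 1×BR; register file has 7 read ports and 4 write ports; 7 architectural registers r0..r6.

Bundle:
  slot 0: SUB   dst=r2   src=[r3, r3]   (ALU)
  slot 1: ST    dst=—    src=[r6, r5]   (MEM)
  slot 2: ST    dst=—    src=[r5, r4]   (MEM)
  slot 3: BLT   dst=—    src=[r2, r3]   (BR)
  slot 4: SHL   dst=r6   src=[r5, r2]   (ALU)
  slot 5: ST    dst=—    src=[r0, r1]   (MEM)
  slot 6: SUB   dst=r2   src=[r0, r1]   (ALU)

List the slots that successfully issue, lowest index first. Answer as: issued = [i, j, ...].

#0 ALU src=r3,r3 dispatched  <A:2 Mu:2 Ld:1 B:1 rd:6 wr:3>
#1 MEM src=r6,r5 dispatched  <A:2 Mu:2 Ld:0 B:1 rd:4 wr:3>
#2 MEM src=r5,r4 held:FU  <A:2 Mu:2 Ld:0 B:1 rd:4 wr:3>
#3 BR src=r2,r3 dispatched  <A:2 Mu:2 Ld:0 B:0 rd:2 wr:3>
#4 ALU src=r5,r2 dispatched  <A:1 Mu:2 Ld:0 B:0 rd:0 wr:2>
#5 MEM src=r0,r1 held:FU  <A:1 Mu:2 Ld:0 B:0 rd:0 wr:2>
#6 ALU src=r0,r1 held:RD_PORT  <A:1 Mu:2 Ld:0 B:0 rd:0 wr:2>

issued = [0, 1, 3, 4]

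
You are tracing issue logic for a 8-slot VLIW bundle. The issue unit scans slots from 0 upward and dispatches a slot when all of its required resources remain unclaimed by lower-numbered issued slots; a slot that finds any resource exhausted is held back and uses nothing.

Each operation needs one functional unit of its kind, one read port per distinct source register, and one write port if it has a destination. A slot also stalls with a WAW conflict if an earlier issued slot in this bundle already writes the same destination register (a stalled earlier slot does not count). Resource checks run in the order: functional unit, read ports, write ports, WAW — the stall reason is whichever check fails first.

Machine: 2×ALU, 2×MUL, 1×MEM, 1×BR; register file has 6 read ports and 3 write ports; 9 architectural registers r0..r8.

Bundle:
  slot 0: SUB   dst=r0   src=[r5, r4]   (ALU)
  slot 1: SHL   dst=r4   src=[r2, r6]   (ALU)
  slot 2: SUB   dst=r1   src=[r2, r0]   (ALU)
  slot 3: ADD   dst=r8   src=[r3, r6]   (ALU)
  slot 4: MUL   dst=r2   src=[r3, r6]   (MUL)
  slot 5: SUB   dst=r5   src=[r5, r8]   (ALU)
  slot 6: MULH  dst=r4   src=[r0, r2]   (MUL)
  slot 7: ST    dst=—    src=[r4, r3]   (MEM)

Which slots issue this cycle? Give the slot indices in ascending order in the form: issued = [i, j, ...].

  0. ALU→r0 ⇒ go  {1A/2Mu/1Ld/1B | 4r 2w}
  1. ALU→r4 ⇒ go  {0A/2Mu/1Ld/1B | 2r 1w}
  2. ALU→r1 ⇒ no(FU)  {0A/2Mu/1Ld/1B | 2r 1w}
  3. ALU→r8 ⇒ no(FU)  {0A/2Mu/1Ld/1B | 2r 1w}
  4. MUL→r2 ⇒ go  {0A/1Mu/1Ld/1B | 0r 0w}
  5. ALU→r5 ⇒ no(FU)  {0A/1Mu/1Ld/1B | 0r 0w}
  6. MUL→r4 ⇒ no(RD_PORT)  {0A/1Mu/1Ld/1B | 0r 0w}
  7. MEM ⇒ no(RD_PORT)  {0A/1Mu/1Ld/1B | 0r 0w}

issued = [0, 1, 4]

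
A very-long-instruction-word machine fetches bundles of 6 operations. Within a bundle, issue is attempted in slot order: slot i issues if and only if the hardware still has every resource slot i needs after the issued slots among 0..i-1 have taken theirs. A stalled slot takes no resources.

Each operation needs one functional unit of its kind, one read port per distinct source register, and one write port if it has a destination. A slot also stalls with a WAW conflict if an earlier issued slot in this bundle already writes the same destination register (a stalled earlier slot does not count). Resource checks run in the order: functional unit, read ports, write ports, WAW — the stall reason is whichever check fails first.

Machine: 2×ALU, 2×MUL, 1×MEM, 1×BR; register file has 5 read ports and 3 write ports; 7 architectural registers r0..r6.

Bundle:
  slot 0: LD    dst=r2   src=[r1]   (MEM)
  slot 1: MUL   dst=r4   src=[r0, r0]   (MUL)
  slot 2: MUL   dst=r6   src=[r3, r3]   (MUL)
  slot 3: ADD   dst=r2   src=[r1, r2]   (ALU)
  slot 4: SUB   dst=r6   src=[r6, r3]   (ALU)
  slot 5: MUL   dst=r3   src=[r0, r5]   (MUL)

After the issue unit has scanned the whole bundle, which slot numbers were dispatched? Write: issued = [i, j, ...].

issued = [0, 1, 2]

[0] MEM needs rd=1 wr=1: ok; after: ALU=2 MUL=2 MEM=0 BR=1, R=4, W=2
[1] MUL needs rd=1 wr=1: ok; after: ALU=2 MUL=1 MEM=0 BR=1, R=3, W=1
[2] MUL needs rd=1 wr=1: ok; after: ALU=2 MUL=0 MEM=0 BR=1, R=2, W=0
[3] ALU needs rd=2 wr=1: WR_PORT; after: ALU=2 MUL=0 MEM=0 BR=1, R=2, W=0
[4] ALU needs rd=2 wr=1: WR_PORT; after: ALU=2 MUL=0 MEM=0 BR=1, R=2, W=0
[5] MUL needs rd=2 wr=1: FU; after: ALU=2 MUL=0 MEM=0 BR=1, R=2, W=0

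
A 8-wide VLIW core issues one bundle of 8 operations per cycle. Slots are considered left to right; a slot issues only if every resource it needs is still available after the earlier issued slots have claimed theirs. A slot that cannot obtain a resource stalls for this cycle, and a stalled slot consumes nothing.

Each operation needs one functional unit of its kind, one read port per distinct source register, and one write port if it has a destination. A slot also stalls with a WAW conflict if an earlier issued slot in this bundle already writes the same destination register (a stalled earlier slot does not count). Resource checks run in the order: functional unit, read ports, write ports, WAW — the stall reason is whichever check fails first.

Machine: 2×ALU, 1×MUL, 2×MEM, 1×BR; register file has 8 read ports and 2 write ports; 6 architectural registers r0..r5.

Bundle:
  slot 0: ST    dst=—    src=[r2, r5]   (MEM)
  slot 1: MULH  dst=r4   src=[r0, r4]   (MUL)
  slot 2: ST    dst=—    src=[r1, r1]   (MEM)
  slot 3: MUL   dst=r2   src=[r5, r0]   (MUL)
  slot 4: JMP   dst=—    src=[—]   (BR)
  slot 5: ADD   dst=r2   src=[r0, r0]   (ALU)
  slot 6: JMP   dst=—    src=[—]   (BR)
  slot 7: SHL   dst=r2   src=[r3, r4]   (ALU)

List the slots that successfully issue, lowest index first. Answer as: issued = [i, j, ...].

issued = [0, 1, 2, 4, 5]

slot 0 (MEM): ISSUE — free A2,Mu1,Ld1,B1 rp6 wp2
slot 1 (MUL): ISSUE — free A2,Mu0,Ld1,B1 rp4 wp1
slot 2 (MEM): ISSUE — free A2,Mu0,Ld0,B1 rp3 wp1
slot 3 (MUL): stall FU — free A2,Mu0,Ld0,B1 rp3 wp1
slot 4 (BR): ISSUE — free A2,Mu0,Ld0,B0 rp3 wp1
slot 5 (ALU): ISSUE — free A1,Mu0,Ld0,B0 rp2 wp0
slot 6 (BR): stall FU — free A1,Mu0,Ld0,B0 rp2 wp0
slot 7 (ALU): stall WR_PORT — free A1,Mu0,Ld0,B0 rp2 wp0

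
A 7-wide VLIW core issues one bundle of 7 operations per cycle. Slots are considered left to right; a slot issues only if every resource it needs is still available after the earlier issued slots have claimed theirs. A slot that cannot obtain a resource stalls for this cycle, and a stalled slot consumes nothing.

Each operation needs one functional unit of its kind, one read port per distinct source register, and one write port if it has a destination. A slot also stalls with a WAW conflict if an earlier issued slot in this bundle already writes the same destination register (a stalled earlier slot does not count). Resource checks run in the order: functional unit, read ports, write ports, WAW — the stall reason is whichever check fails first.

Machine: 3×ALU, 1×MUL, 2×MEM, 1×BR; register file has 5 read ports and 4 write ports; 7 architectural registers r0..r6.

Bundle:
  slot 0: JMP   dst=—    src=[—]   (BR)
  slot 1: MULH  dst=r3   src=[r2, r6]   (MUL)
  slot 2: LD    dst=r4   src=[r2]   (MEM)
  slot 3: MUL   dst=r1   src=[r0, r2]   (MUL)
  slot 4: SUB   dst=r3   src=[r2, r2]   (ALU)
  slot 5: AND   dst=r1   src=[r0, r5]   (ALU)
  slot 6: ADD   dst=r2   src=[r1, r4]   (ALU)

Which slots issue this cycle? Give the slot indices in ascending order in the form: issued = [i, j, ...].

#0 BR src=- dispatched  <A:3 Mu:1 Ld:2 B:0 rd:5 wr:4>
#1 MUL src=r2,r6 dispatched  <A:3 Mu:0 Ld:2 B:0 rd:3 wr:3>
#2 MEM src=r2 dispatched  <A:3 Mu:0 Ld:1 B:0 rd:2 wr:2>
#3 MUL src=r0,r2 held:FU  <A:3 Mu:0 Ld:1 B:0 rd:2 wr:2>
#4 ALU src=r2,r2 held:WAW  <A:3 Mu:0 Ld:1 B:0 rd:2 wr:2>
#5 ALU src=r0,r5 dispatched  <A:2 Mu:0 Ld:1 B:0 rd:0 wr:1>
#6 ALU src=r1,r4 held:RD_PORT  <A:2 Mu:0 Ld:1 B:0 rd:0 wr:1>

issued = [0, 1, 2, 5]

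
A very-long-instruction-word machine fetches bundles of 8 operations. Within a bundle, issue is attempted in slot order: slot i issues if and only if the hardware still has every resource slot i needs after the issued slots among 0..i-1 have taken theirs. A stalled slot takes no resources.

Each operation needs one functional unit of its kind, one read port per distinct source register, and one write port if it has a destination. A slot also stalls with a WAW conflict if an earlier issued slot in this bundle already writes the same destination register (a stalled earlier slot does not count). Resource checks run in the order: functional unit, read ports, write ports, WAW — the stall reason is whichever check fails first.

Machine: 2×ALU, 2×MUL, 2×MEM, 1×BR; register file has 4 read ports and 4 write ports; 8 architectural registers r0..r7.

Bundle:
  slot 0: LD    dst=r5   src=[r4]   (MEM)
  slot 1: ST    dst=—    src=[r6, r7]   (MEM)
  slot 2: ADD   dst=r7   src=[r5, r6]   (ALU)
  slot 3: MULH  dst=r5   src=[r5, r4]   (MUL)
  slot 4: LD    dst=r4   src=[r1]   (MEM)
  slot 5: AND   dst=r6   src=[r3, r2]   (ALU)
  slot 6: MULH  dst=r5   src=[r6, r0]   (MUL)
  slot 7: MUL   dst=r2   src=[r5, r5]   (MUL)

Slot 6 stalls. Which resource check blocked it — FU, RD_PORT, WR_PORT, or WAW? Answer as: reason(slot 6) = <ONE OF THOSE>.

(0) want 1×MEM +1rd +1wr — yes → AL2|MU2|ME1|BR1|rd3|wr3
(1) want 1×MEM +2rd +0wr — yes → AL2|MU2|ME0|BR1|rd1|wr3
(2) want 1×ALU +2rd +1wr — RD_PORT → AL2|MU2|ME0|BR1|rd1|wr3
(3) want 1×MUL +2rd +1wr — RD_PORT → AL2|MU2|ME0|BR1|rd1|wr3
(4) want 1×MEM +1rd +1wr — FU → AL2|MU2|ME0|BR1|rd1|wr3
(5) want 1×ALU +2rd +1wr — RD_PORT → AL2|MU2|ME0|BR1|rd1|wr3
(6) want 1×MUL +2rd +1wr — RD_PORT → AL2|MU2|ME0|BR1|rd1|wr3
(7) want 1×MUL +1rd +1wr — yes → AL2|MU1|ME0|BR1|rd0|wr2

reason(slot 6) = RD_PORT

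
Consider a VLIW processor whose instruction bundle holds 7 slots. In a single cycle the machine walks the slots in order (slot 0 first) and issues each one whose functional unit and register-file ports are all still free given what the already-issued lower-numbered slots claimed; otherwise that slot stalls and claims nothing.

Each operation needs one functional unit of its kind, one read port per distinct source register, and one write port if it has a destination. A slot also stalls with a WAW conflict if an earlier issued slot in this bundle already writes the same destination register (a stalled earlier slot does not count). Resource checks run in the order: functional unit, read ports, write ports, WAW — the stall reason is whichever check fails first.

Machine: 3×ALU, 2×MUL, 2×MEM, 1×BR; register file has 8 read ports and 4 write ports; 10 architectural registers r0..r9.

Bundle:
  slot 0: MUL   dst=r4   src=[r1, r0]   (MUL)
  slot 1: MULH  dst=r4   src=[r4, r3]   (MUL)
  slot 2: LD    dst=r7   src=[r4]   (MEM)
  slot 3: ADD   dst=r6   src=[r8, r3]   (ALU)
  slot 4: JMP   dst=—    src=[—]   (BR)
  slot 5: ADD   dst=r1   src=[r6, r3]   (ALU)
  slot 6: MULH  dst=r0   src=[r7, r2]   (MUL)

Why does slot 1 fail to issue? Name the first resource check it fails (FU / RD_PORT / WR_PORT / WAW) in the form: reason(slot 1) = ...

reason(slot 1) = WAW

slot 0 (MUL): ISSUE — free A3,Mu1,Ld2,B1 rp6 wp3
slot 1 (MUL): stall WAW — free A3,Mu1,Ld2,B1 rp6 wp3
slot 2 (MEM): ISSUE — free A3,Mu1,Ld1,B1 rp5 wp2
slot 3 (ALU): ISSUE — free A2,Mu1,Ld1,B1 rp3 wp1
slot 4 (BR): ISSUE — free A2,Mu1,Ld1,B0 rp3 wp1
slot 5 (ALU): ISSUE — free A1,Mu1,Ld1,B0 rp1 wp0
slot 6 (MUL): stall RD_PORT — free A1,Mu1,Ld1,B0 rp1 wp0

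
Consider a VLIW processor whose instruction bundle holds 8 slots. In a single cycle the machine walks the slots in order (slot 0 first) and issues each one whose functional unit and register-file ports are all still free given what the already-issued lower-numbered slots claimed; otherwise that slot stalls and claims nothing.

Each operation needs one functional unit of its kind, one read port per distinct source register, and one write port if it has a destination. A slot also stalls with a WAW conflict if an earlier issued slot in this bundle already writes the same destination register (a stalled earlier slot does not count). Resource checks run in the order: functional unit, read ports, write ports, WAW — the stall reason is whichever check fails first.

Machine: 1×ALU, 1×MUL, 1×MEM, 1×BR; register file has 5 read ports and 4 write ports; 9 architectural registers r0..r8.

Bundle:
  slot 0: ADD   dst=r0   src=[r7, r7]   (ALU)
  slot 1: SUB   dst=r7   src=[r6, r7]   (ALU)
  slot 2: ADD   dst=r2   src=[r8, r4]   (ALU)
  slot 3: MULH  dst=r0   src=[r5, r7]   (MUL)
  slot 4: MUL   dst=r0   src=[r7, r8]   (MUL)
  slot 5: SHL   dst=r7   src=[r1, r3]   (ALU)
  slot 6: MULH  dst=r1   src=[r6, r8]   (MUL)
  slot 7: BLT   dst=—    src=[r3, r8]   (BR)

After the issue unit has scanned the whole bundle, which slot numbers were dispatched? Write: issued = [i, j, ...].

issued = [0, 6, 7]

#0 ALU src=r7,r7 dispatched  <A:0 Mu:1 Ld:1 B:1 rd:4 wr:3>
#1 ALU src=r6,r7 held:FU  <A:0 Mu:1 Ld:1 B:1 rd:4 wr:3>
#2 ALU src=r8,r4 held:FU  <A:0 Mu:1 Ld:1 B:1 rd:4 wr:3>
#3 MUL src=r5,r7 held:WAW  <A:0 Mu:1 Ld:1 B:1 rd:4 wr:3>
#4 MUL src=r7,r8 held:WAW  <A:0 Mu:1 Ld:1 B:1 rd:4 wr:3>
#5 ALU src=r1,r3 held:FU  <A:0 Mu:1 Ld:1 B:1 rd:4 wr:3>
#6 MUL src=r6,r8 dispatched  <A:0 Mu:0 Ld:1 B:1 rd:2 wr:2>
#7 BR src=r3,r8 dispatched  <A:0 Mu:0 Ld:1 B:0 rd:0 wr:2>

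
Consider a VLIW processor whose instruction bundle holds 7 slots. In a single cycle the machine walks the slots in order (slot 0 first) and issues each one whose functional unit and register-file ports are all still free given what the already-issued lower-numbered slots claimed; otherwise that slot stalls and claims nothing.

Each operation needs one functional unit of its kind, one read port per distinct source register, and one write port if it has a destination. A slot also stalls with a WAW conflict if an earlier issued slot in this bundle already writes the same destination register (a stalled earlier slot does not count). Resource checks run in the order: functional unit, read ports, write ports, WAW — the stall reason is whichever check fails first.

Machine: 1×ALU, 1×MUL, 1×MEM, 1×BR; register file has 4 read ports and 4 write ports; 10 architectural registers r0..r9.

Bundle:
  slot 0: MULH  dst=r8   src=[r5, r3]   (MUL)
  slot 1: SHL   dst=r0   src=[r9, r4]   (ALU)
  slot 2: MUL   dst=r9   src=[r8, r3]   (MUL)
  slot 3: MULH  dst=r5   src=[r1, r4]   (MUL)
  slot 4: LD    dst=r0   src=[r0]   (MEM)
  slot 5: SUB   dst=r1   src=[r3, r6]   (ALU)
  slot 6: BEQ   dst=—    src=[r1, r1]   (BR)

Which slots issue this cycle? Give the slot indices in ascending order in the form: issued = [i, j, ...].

issued = [0, 1]

[0] MUL needs rd=2 wr=1: ok; after: ALU=1 MUL=0 MEM=1 BR=1, R=2, W=3
[1] ALU needs rd=2 wr=1: ok; after: ALU=0 MUL=0 MEM=1 BR=1, R=0, W=2
[2] MUL needs rd=2 wr=1: FU; after: ALU=0 MUL=0 MEM=1 BR=1, R=0, W=2
[3] MUL needs rd=2 wr=1: FU; after: ALU=0 MUL=0 MEM=1 BR=1, R=0, W=2
[4] MEM needs rd=1 wr=1: RD_PORT; after: ALU=0 MUL=0 MEM=1 BR=1, R=0, W=2
[5] ALU needs rd=2 wr=1: FU; after: ALU=0 MUL=0 MEM=1 BR=1, R=0, W=2
[6] BR needs rd=1 wr=0: RD_PORT; after: ALU=0 MUL=0 MEM=1 BR=1, R=0, W=2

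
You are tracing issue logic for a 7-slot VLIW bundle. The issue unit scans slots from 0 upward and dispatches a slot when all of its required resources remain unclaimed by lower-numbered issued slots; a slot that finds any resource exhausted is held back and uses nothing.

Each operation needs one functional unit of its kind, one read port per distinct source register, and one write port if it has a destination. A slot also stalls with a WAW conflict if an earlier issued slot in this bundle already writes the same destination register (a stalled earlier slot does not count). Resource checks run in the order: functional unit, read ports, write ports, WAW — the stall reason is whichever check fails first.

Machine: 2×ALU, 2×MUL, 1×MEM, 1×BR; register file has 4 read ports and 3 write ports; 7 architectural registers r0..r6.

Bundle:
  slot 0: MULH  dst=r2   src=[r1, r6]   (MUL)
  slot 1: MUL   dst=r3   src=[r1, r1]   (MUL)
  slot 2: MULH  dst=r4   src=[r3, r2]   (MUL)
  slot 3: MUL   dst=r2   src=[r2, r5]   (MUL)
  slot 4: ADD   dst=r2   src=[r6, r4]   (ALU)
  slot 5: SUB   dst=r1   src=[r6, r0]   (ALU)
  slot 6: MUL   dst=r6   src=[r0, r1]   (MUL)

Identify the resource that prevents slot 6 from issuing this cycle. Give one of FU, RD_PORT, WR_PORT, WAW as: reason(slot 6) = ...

  0. MUL→r2 ⇒ go  {2A/1Mu/1Ld/1B | 2r 2w}
  1. MUL→r3 ⇒ go  {2A/0Mu/1Ld/1B | 1r 1w}
  2. MUL→r4 ⇒ no(FU)  {2A/0Mu/1Ld/1B | 1r 1w}
  3. MUL→r2 ⇒ no(FU)  {2A/0Mu/1Ld/1B | 1r 1w}
  4. ALU→r2 ⇒ no(RD_PORT)  {2A/0Mu/1Ld/1B | 1r 1w}
  5. ALU→r1 ⇒ no(RD_PORT)  {2A/0Mu/1Ld/1B | 1r 1w}
  6. MUL→r6 ⇒ no(FU)  {2A/0Mu/1Ld/1B | 1r 1w}

reason(slot 6) = FU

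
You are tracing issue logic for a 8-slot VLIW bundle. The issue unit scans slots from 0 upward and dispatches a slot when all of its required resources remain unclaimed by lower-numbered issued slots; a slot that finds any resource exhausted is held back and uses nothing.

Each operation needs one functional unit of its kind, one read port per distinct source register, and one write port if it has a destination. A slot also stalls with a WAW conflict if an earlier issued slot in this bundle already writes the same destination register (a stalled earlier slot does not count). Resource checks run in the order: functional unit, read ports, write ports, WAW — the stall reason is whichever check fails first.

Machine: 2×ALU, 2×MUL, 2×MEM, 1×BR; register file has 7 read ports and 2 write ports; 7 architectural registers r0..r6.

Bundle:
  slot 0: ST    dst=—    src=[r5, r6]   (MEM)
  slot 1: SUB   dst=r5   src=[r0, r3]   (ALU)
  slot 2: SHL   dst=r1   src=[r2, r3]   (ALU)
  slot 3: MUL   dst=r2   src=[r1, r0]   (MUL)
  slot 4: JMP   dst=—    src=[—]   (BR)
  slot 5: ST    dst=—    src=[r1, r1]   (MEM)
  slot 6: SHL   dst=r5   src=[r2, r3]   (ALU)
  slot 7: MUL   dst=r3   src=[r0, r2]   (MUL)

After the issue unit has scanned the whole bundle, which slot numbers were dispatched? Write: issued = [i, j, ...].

[0] MEM needs rd=2 wr=0: ok; after: ALU=2 MUL=2 MEM=1 BR=1, R=5, W=2
[1] ALU needs rd=2 wr=1: ok; after: ALU=1 MUL=2 MEM=1 BR=1, R=3, W=1
[2] ALU needs rd=2 wr=1: ok; after: ALU=0 MUL=2 MEM=1 BR=1, R=1, W=0
[3] MUL needs rd=2 wr=1: RD_PORT; after: ALU=0 MUL=2 MEM=1 BR=1, R=1, W=0
[4] BR needs rd=0 wr=0: ok; after: ALU=0 MUL=2 MEM=1 BR=0, R=1, W=0
[5] MEM needs rd=1 wr=0: ok; after: ALU=0 MUL=2 MEM=0 BR=0, R=0, W=0
[6] ALU needs rd=2 wr=1: FU; after: ALU=0 MUL=2 MEM=0 BR=0, R=0, W=0
[7] MUL needs rd=2 wr=1: RD_PORT; after: ALU=0 MUL=2 MEM=0 BR=0, R=0, W=0

issued = [0, 1, 2, 4, 5]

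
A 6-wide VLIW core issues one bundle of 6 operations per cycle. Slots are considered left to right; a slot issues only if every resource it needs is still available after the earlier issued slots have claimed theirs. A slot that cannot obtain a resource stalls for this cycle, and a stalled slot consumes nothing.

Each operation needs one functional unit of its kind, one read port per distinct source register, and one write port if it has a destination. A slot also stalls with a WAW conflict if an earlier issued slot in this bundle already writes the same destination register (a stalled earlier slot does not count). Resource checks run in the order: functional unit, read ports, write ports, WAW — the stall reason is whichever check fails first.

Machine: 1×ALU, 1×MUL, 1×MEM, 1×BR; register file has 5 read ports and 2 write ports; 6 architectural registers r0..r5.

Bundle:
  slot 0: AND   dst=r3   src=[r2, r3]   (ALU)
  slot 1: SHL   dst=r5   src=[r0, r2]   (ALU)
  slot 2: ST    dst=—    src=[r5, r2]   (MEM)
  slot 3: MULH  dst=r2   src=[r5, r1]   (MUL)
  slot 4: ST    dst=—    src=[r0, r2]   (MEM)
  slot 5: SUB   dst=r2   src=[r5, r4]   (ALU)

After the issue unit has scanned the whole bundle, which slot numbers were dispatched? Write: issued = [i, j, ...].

  0. ALU→r3 ⇒ go  {0A/1Mu/1Ld/1B | 3r 1w}
  1. ALU→r5 ⇒ no(FU)  {0A/1Mu/1Ld/1B | 3r 1w}
  2. MEM ⇒ go  {0A/1Mu/0Ld/1B | 1r 1w}
  3. MUL→r2 ⇒ no(RD_PORT)  {0A/1Mu/0Ld/1B | 1r 1w}
  4. MEM ⇒ no(FU)  {0A/1Mu/0Ld/1B | 1r 1w}
  5. ALU→r2 ⇒ no(FU)  {0A/1Mu/0Ld/1B | 1r 1w}

issued = [0, 2]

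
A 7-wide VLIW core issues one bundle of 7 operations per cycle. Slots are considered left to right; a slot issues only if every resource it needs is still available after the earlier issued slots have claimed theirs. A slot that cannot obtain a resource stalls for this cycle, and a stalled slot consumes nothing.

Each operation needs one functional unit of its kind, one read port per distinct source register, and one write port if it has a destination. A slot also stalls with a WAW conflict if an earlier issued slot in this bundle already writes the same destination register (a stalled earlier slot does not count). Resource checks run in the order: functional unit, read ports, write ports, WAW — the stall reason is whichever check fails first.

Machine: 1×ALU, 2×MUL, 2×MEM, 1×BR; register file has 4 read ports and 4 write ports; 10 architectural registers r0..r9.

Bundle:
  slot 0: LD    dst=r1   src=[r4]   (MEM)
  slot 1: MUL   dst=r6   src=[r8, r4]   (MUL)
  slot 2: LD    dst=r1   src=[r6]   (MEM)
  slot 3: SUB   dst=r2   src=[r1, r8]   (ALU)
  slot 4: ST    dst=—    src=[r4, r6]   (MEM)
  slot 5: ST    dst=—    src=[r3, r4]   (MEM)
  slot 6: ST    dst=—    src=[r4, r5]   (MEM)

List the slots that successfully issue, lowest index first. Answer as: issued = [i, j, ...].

issued = [0, 1]

#0 MEM src=r4 dispatched  <A:1 Mu:2 Ld:1 B:1 rd:3 wr:3>
#1 MUL src=r8,r4 dispatched  <A:1 Mu:1 Ld:1 B:1 rd:1 wr:2>
#2 MEM src=r6 held:WAW  <A:1 Mu:1 Ld:1 B:1 rd:1 wr:2>
#3 ALU src=r1,r8 held:RD_PORT  <A:1 Mu:1 Ld:1 B:1 rd:1 wr:2>
#4 MEM src=r4,r6 held:RD_PORT  <A:1 Mu:1 Ld:1 B:1 rd:1 wr:2>
#5 MEM src=r3,r4 held:RD_PORT  <A:1 Mu:1 Ld:1 B:1 rd:1 wr:2>
#6 MEM src=r4,r5 held:RD_PORT  <A:1 Mu:1 Ld:1 B:1 rd:1 wr:2>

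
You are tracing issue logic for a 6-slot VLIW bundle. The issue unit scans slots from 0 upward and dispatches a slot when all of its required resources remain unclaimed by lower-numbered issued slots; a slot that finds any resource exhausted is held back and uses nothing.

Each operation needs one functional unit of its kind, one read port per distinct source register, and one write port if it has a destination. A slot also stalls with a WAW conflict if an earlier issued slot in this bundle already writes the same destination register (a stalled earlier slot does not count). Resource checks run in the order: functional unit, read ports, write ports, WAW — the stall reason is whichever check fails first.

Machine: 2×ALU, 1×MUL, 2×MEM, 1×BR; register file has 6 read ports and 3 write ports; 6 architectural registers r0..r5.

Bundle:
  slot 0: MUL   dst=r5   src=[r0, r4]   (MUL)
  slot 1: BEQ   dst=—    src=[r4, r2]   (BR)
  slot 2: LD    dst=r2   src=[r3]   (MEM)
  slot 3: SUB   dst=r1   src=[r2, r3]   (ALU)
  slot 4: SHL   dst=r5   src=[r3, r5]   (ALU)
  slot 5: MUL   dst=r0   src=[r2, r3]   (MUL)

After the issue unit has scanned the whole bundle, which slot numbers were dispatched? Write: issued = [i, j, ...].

(0) want 1×MUL +2rd +1wr — yes → AL2|MU0|ME2|BR1|rd4|wr2
(1) want 1×BR +2rd +0wr — yes → AL2|MU0|ME2|BR0|rd2|wr2
(2) want 1×MEM +1rd +1wr — yes → AL2|MU0|ME1|BR0|rd1|wr1
(3) want 1×ALU +2rd +1wr — RD_PORT → AL2|MU0|ME1|BR0|rd1|wr1
(4) want 1×ALU +2rd +1wr — RD_PORT → AL2|MU0|ME1|BR0|rd1|wr1
(5) want 1×MUL +2rd +1wr — FU → AL2|MU0|ME1|BR0|rd1|wr1

issued = [0, 1, 2]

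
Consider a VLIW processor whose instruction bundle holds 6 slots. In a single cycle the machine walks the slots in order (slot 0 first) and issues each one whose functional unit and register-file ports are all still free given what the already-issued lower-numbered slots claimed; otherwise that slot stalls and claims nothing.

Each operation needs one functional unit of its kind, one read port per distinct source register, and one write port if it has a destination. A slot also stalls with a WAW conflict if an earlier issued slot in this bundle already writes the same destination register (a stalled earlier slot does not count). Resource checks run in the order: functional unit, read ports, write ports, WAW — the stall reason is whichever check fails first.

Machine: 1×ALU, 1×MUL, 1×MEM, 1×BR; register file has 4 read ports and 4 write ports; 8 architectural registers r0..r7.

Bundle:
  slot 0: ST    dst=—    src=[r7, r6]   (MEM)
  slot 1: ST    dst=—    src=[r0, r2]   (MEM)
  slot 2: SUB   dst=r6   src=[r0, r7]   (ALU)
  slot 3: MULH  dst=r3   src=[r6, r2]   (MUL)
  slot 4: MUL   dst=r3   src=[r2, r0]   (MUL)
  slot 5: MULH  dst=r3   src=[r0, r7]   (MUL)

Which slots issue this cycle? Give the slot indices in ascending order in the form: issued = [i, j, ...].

  0. MEM ⇒ go  {1A/1Mu/0Ld/1B | 2r 4w}
  1. MEM ⇒ no(FU)  {1A/1Mu/0Ld/1B | 2r 4w}
  2. ALU→r6 ⇒ go  {0A/1Mu/0Ld/1B | 0r 3w}
  3. MUL→r3 ⇒ no(RD_PORT)  {0A/1Mu/0Ld/1B | 0r 3w}
  4. MUL→r3 ⇒ no(RD_PORT)  {0A/1Mu/0Ld/1B | 0r 3w}
  5. MUL→r3 ⇒ no(RD_PORT)  {0A/1Mu/0Ld/1B | 0r 3w}

issued = [0, 2]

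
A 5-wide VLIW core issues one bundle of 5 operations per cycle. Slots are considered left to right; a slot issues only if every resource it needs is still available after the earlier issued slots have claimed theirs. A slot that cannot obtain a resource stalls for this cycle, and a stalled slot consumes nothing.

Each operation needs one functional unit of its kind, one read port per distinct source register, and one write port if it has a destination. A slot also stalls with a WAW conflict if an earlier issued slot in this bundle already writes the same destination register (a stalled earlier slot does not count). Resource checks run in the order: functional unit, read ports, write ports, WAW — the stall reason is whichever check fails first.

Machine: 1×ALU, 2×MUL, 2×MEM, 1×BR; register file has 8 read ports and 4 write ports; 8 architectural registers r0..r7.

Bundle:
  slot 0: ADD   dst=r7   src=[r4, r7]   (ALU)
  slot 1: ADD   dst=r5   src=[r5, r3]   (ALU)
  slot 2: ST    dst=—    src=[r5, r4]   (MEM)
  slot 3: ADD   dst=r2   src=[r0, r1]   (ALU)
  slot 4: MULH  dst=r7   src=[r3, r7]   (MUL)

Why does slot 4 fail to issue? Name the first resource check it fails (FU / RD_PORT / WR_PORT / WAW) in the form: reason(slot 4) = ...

reason(slot 4) = WAW

#0 ALU src=r4,r7 dispatched  <A:0 Mu:2 Ld:2 B:1 rd:6 wr:3>
#1 ALU src=r5,r3 held:FU  <A:0 Mu:2 Ld:2 B:1 rd:6 wr:3>
#2 MEM src=r5,r4 dispatched  <A:0 Mu:2 Ld:1 B:1 rd:4 wr:3>
#3 ALU src=r0,r1 held:FU  <A:0 Mu:2 Ld:1 B:1 rd:4 wr:3>
#4 MUL src=r3,r7 held:WAW  <A:0 Mu:2 Ld:1 B:1 rd:4 wr:3>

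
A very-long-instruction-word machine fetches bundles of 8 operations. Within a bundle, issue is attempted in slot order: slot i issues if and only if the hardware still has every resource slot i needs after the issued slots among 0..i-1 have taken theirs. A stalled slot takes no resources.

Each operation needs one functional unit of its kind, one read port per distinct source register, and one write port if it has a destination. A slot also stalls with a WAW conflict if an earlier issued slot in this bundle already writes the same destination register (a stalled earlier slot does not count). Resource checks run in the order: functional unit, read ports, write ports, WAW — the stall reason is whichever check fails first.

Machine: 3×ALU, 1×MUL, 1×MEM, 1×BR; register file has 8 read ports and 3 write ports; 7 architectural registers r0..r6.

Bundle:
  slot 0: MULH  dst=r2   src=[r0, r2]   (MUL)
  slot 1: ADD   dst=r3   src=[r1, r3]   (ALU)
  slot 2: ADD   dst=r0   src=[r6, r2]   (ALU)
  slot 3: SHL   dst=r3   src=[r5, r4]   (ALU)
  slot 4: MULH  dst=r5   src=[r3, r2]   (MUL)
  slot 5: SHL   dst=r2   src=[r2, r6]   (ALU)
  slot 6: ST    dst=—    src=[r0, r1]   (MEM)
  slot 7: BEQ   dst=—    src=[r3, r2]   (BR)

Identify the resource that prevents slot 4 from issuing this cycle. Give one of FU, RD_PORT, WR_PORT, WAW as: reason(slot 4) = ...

[0] MUL needs rd=2 wr=1: ok; after: ALU=3 MUL=0 MEM=1 BR=1, R=6, W=2
[1] ALU needs rd=2 wr=1: ok; after: ALU=2 MUL=0 MEM=1 BR=1, R=4, W=1
[2] ALU needs rd=2 wr=1: ok; after: ALU=1 MUL=0 MEM=1 BR=1, R=2, W=0
[3] ALU needs rd=2 wr=1: WR_PORT; after: ALU=1 MUL=0 MEM=1 BR=1, R=2, W=0
[4] MUL needs rd=2 wr=1: FU; after: ALU=1 MUL=0 MEM=1 BR=1, R=2, W=0
[5] ALU needs rd=2 wr=1: WR_PORT; after: ALU=1 MUL=0 MEM=1 BR=1, R=2, W=0
[6] MEM needs rd=2 wr=0: ok; after: ALU=1 MUL=0 MEM=0 BR=1, R=0, W=0
[7] BR needs rd=2 wr=0: RD_PORT; after: ALU=1 MUL=0 MEM=0 BR=1, R=0, W=0

reason(slot 4) = FU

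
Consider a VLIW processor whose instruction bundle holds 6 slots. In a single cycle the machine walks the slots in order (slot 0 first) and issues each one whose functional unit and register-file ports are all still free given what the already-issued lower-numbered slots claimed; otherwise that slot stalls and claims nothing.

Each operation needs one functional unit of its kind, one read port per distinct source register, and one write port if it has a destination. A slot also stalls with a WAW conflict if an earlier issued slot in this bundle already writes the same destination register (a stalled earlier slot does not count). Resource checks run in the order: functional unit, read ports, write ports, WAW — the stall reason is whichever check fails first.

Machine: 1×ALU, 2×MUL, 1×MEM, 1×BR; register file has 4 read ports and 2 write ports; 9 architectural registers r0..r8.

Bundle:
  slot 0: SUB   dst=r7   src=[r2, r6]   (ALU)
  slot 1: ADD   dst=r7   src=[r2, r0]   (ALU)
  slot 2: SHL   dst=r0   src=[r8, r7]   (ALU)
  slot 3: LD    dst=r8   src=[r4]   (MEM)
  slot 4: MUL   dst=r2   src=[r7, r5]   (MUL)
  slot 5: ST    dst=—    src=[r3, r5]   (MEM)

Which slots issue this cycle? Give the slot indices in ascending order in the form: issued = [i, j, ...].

[0] ALU needs rd=2 wr=1: ok; after: ALU=0 MUL=2 MEM=1 BR=1, R=2, W=1
[1] ALU needs rd=2 wr=1: FU; after: ALU=0 MUL=2 MEM=1 BR=1, R=2, W=1
[2] ALU needs rd=2 wr=1: FU; after: ALU=0 MUL=2 MEM=1 BR=1, R=2, W=1
[3] MEM needs rd=1 wr=1: ok; after: ALU=0 MUL=2 MEM=0 BR=1, R=1, W=0
[4] MUL needs rd=2 wr=1: RD_PORT; after: ALU=0 MUL=2 MEM=0 BR=1, R=1, W=0
[5] MEM needs rd=2 wr=0: FU; after: ALU=0 MUL=2 MEM=0 BR=1, R=1, W=0

issued = [0, 3]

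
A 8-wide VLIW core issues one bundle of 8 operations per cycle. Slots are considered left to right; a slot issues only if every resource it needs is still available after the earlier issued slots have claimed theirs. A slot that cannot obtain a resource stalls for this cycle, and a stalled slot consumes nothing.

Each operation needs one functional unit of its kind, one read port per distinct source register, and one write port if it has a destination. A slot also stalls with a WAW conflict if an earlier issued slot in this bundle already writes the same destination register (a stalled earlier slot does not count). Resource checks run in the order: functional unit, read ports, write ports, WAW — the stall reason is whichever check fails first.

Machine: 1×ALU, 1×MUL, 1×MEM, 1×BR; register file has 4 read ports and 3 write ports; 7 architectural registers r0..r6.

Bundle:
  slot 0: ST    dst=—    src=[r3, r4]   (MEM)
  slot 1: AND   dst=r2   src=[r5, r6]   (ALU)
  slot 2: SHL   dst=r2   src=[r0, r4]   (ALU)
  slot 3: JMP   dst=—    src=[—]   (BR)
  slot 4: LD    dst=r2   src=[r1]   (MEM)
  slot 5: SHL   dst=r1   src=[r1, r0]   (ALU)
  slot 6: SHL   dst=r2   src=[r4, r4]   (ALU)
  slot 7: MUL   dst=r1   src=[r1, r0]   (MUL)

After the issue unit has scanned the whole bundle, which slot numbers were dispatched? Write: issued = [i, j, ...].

slot 0 (MEM): ISSUE — free A1,Mu1,Ld0,B1 rp2 wp3
slot 1 (ALU): ISSUE — free A0,Mu1,Ld0,B1 rp0 wp2
slot 2 (ALU): stall FU — free A0,Mu1,Ld0,B1 rp0 wp2
slot 3 (BR): ISSUE — free A0,Mu1,Ld0,B0 rp0 wp2
slot 4 (MEM): stall FU — free A0,Mu1,Ld0,B0 rp0 wp2
slot 5 (ALU): stall FU — free A0,Mu1,Ld0,B0 rp0 wp2
slot 6 (ALU): stall FU — free A0,Mu1,Ld0,B0 rp0 wp2
slot 7 (MUL): stall RD_PORT — free A0,Mu1,Ld0,B0 rp0 wp2

issued = [0, 1, 3]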